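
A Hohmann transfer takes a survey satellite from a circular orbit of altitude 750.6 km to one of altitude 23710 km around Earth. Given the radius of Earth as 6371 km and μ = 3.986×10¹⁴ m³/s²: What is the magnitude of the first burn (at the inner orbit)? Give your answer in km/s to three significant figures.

r₁ = 6371 + 750.6 = 7121.6 km = 7.1216×10⁶ m.
r₂ = 6371 + 23710 = 30081 km = 3.0081×10⁷ m.
Transfer ellipse a_t = (r₁ + r₂)/2 = 1.860×10⁷ m.
At r₁: circular v_c1 = √(μ/r₁) = 7481 m/s; transfer-perigee v_p = √[μ(2/r₁ − 1/a_t)] = 9514 m/s.
Δv₁ = v_p − v_c1 = 2032 m/s.
= 2.032 km/s.

Δv ≈ 2.03 km/s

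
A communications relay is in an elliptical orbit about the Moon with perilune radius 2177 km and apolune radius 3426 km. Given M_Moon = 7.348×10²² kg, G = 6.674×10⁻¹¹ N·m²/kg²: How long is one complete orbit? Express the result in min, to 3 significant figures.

T ≈ 222 min

μ = GM = 6.674×10⁻¹¹ × 7.348×10²² = 4.904×10¹² m³/s².
Semi-major axis a = (r_p + r_a)/2 = (2177.0 + 3426.0)/2 = 2801.5 km = 2.802×10⁶ m.
By Kepler's third law T = 2π√(a³/μ) = 2π × 2.117×10³ = 1.330×10⁴ s.
= 221.7 min.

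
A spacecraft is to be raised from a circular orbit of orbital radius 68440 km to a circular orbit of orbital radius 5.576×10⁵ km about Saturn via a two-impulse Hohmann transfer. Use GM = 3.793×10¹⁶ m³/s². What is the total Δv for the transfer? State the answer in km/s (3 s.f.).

Δv_total ≈ 12.3 km/s

r₁ = 68440 km = 6.844×10⁷ m.
r₂ = 5.576×10⁵ km = 5.576×10⁸ m.
Transfer ellipse a_t = (r₁ + r₂)/2 = 3.130×10⁸ m.
At r₁: circular v_c1 = √(μ/r₁) = 23540 m/s; transfer-perikrone v_p = √[μ(2/r₁ − 1/a_t)] = 31420 m/s.
Δv₁ = v_p − v_c1 = 7879 m/s.
At r₂: circular v_c2 = √(μ/r₂) = 8248 m/s; transfer-apokrone v_a = √[μ(2/r₂ − 1/a_t)] = 3857 m/s.
Δv₂ = v_c2 − v_a = 4391 m/s.
Total Δv = Δv₁ + Δv₂ = 12270 m/s = 12.27 km/s.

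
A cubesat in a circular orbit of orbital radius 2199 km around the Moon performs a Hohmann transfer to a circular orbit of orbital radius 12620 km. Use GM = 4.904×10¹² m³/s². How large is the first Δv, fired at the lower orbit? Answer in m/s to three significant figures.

r₁ = 2199 km = 2.199×10⁶ m.
r₂ = 12620 km = 1.262×10⁷ m.
Transfer ellipse a_t = (r₁ + r₂)/2 = 7.410×10⁶ m.
At r₁: circular v_c1 = √(μ/r₁) = 1493 m/s; transfer-perilune v_p = √[μ(2/r₁ − 1/a_t)] = 1949 m/s.
Δv₁ = v_p − v_c1 = 455.6 m/s.

Δv ≈ 456 m/s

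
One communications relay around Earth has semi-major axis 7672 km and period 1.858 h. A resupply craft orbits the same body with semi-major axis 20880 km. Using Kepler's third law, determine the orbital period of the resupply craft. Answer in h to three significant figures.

Kepler's third law: T² ∝ a³, so T₂ = T₁ (a₂/a₁)^(3/2).
a₂/a₁ = 2.722, (a₂/a₁)^(3/2) = 4.490.
T₂ = 1.858 × 4.490 = 8.342 h.

T₂ ≈ 8.34 h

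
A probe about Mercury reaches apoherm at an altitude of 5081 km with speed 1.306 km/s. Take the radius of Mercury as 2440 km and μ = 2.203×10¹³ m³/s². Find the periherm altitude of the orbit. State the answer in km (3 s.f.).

periherm altitude ≈ 649 km

r_a = 2440 + 5081 = 7521.0 km = 7.521×10⁶ m.
Specific energy ε = v²/2 − μ/r = -2.076×10⁶ J/kg, so a = −μ/(2ε) = 5.305×10⁶ m.
The apsides satisfy r_p + r_a = 2a, so the periherm radius is 2a − r_a = 3.089×10⁶ m = 3089.1 km.
Periherm altitude = 3089.1 − 2440 = 649.15 km.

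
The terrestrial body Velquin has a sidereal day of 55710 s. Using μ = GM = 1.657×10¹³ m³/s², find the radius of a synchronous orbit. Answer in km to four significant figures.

r_sync ≈ 10920 km

A synchronous orbit has period T, so by Kepler's third law a = (μT²/4π²)^(1/3).
μT²/4π² = 1.657×10¹³ × (5.571×10⁴)² / 39.48 = 1.303×10²¹ m³.
a = 1.092×10⁷ m = 10921 km.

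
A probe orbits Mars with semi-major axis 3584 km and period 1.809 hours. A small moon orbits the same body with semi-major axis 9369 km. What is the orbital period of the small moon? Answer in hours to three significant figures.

Kepler's third law: T² ∝ a³, so T₂ = T₁ (a₂/a₁)^(3/2).
a₂/a₁ = 2.614, (a₂/a₁)^(3/2) = 4.227.
T₂ = 1.809 × 4.227 = 7.646 hours.

T₂ ≈ 7.65 hours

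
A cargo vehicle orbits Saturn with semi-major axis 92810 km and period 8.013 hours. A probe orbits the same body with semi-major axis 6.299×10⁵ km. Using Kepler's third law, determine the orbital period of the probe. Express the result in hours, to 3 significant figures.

Kepler's third law: T² ∝ a³, so T₂ = T₁ (a₂/a₁)^(3/2).
a₂/a₁ = 6.787, (a₂/a₁)^(3/2) = 17.68.
T₂ = 8.013 × 17.68 = 141.7 hours.

T₂ ≈ 142 hours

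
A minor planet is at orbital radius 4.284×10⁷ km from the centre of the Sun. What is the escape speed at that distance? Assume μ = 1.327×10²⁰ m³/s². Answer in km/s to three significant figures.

r = 4.284×10⁷ km = 4.284×10¹⁰ m.
Escape speed v_esc = √(2μ/r) = √(2 × 1.327×10²⁰ / 4.284×10¹⁰) = √(6.195×10⁹) = 78710 m/s.
= 78.71 km/s.

v_esc ≈ 78.7 km/s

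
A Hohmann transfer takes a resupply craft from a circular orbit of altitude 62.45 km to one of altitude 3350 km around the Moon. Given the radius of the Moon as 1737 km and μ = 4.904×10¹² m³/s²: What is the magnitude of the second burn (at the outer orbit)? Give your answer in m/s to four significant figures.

r₁ = 1737 + 62.45 = 1799.5 km = 1.7994×10⁶ m.
r₂ = 1737 + 3350 = 5087.0 km = 5.0870×10⁶ m.
Transfer ellipse a_t = (r₁ + r₂)/2 = 3.443×10⁶ m.
At r₁: circular v_c1 = √(μ/r₁) = 1651 m/s; transfer-perilune v_p = √[μ(2/r₁ − 1/a_t)] = 2007 m/s.
At r₂: circular v_c2 = √(μ/r₂) = 981.8 m/s; transfer-apolune v_a = √[μ(2/r₂ − 1/a_t)] = 709.8 m/s.
Δv₂ = v_c2 − v_a = 272.1 m/s.

Δv ≈ 272.1 m/s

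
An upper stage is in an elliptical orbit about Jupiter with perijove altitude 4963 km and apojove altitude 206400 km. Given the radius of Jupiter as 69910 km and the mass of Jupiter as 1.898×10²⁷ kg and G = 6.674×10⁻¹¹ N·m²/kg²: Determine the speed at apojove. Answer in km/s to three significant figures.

μ = GM = 6.674×10⁻¹¹ × 1.898×10²⁷ = 1.267×10¹⁷ m³/s².
r_p = 69910 + 4963 = 74873 km = 7.4873×10⁷ m.
r_a = 69910 + 206400 = 276310 km = 2.7631×10⁸ m.
Semi-major axis a = (r_p + r_a)/2 = 1.7559×10⁵ km = 1.756×10⁸ m.
Vis-viva: v² = μ(2/r − 1/a) = 1.267×10¹⁷ × (7.238×10⁻⁹ − 5.695×10⁻⁹) = 1.955×10⁸ m²/s².
v = 13980 m/s = 13.98 km/s.

v ≈ 14.0 km/s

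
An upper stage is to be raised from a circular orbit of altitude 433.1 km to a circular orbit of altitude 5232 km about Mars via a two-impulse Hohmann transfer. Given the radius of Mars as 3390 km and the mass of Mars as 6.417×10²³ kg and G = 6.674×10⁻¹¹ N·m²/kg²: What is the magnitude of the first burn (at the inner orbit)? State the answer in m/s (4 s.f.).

μ = GM = 6.674×10⁻¹¹ × 6.417×10²³ = 4.283×10¹³ m³/s².
r₁ = 3390 + 433.1 = 3823.1 km = 3.8231×10⁶ m.
r₂ = 3390 + 5232 = 8622.0 km = 8.6220×10⁶ m.
Transfer ellipse a_t = (r₁ + r₂)/2 = 6.223×10⁶ m.
At r₁: circular v_c1 = √(μ/r₁) = 3347 m/s; transfer-periapsis v_p = √[μ(2/r₁ − 1/a_t)] = 3940 m/s.
Δv₁ = v_p − v_c1 = 592.8 m/s.

Δv ≈ 592.8 m/s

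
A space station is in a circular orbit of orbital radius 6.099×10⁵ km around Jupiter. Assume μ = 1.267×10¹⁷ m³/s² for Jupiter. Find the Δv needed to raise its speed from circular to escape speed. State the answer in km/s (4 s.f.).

r = 6.099×10⁵ km = 6.099×10⁸ m.
Circular speed v_c = √(μ/r) = 14410 m/s.
Escape speed v_esc = √(2μ/r) = √2 × v_c = 20380 m/s.
Δv = v_esc − v_c = 5970 m/s = 5.970 km/s.

Δv ≈ 5.970 km/s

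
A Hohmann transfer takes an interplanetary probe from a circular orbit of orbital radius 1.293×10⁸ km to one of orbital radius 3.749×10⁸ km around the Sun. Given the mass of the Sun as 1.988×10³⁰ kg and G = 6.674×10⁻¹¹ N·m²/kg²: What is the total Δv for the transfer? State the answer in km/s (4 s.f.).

μ = GM = 6.674×10⁻¹¹ × 1.988×10³⁰ = 1.327×10²⁰ m³/s².
r₁ = 1.293×10⁸ km = 1.293×10¹¹ m.
r₂ = 3.749×10⁸ km = 3.749×10¹¹ m.
Transfer ellipse a_t = (r₁ + r₂)/2 = 2.521×10¹¹ m.
At r₁: circular v_c1 = √(μ/r₁) = 32030 m/s; transfer-perihelion v_p = √[μ(2/r₁ − 1/a_t)] = 39060 m/s.
Δv₁ = v_p − v_c1 = 7030 m/s.
At r₂: circular v_c2 = √(μ/r₂) = 18810 m/s; transfer-aphelion v_a = √[μ(2/r₂ − 1/a_t)] = 13470 m/s.
Δv₂ = v_c2 − v_a = 5340 m/s.
Total Δv = Δv₁ + Δv₂ = 12370 m/s = 12.37 km/s.

Δv_total ≈ 12.37 km/s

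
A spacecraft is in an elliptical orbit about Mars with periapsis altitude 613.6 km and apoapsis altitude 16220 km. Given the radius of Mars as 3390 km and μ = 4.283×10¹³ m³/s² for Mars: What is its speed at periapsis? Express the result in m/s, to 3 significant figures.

r_p = 3390 + 613.6 = 4003.6 km = 4.0036×10⁶ m.
r_a = 3390 + 16220 = 19610 km = 1.9610×10⁷ m.
Semi-major axis a = (r_p + r_a)/2 = 11807 km = 1.181×10⁷ m.
Vis-viva: v² = μ(2/r − 1/a) = 4.283×10¹³ × (4.996×10⁻⁷ − 8.470×10⁻⁸) = 1.777×10⁷ m²/s².
v = 4215 m/s.

v ≈ 4220 m/s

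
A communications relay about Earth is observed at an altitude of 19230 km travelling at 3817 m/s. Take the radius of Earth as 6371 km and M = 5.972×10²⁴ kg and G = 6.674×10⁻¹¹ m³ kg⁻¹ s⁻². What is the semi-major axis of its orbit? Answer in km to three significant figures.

μ = GM = 6.674×10⁻¹¹ × 5.972×10²⁴ = 3.986×10¹⁴ m³/s².
r = 6371 + 19230 = 25601 km = 2.560×10⁷ m.
Vis-viva rearranged: 1/a = 2/r − v²/μ = 7.812×10⁻⁸ − 3.655×10⁻⁸ = 4.157×10⁻⁸ m⁻¹.
a = 2.406×10⁷ m = 24057 km.

a ≈ 24100 km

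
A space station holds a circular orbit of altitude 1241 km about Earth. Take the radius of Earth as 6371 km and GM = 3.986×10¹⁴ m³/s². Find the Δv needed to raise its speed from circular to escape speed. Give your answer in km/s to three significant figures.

Δv ≈ 3.00 km/s

r = 6371 + 1241 = 7612.0 km = 7.6120×10⁶ m.
Circular speed v_c = √(μ/r) = 7236 m/s.
Escape speed v_esc = √(2μ/r) = √2 × v_c = 10230 m/s.
Δv = v_esc − v_c = 2997 m/s = 2.997 km/s.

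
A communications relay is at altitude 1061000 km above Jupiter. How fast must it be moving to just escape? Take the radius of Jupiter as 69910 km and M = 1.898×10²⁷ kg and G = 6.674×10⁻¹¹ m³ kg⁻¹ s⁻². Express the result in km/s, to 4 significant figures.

v_esc ≈ 14.97 km/s

μ = GM = 6.674×10⁻¹¹ × 1.898×10²⁷ = 1.267×10¹⁷ m³/s².
r = 69910 + 1061000 = 1130900 km = 1.1309×10⁹ m.
Escape speed v_esc = √(2μ/r) = √(2 × 1.267×10¹⁷ / 1.131×10⁹) = √(2.240×10⁸) = 14970 m/s.
= 14.97 km/s.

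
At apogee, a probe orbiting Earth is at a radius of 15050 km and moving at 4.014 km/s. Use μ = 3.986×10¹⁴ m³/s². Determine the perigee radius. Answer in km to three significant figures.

perigee radius ≈ 6580 km

r_a = 1.505×10⁷ m.
Specific energy ε = v²/2 − μ/r = -1.843×10⁷ J/kg, so a = −μ/(2ε) = 1.081×10⁷ m.
The apsides satisfy r_p + r_a = 2a, so the perigee radius is 2a − r_a = 6.579×10⁶ m = 6579.0 km.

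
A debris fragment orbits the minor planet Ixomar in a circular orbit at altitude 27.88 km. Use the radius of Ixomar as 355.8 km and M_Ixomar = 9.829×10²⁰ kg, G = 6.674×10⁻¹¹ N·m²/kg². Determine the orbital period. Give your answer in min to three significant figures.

μ = GM = 6.674×10⁻¹¹ × 9.829×10²⁰ = 6.560×10¹⁰ m³/s².
r = 355.8 + 27.88 = 383.68 km = 3.8368×10⁵ m.
Kepler's third law: T = 2π√(r³/μ) = 2π√((3.837×10⁵)³ / 6.560×10¹⁰).
r³/μ = 8.610×10⁵ s², so T = 2π × 9.279×10² = 5.830×10³ s.
Converting: 5.830×10³ s ÷ 60.00 = 97.17 min.

T ≈ 97.2 min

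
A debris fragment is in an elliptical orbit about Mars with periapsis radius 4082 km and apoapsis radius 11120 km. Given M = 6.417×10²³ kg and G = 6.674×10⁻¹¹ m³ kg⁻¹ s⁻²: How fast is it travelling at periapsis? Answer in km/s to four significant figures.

μ = GM = 6.674×10⁻¹¹ × 6.417×10²³ = 4.283×10¹³ m³/s².
Semi-major axis a = (r_p + r_a)/2 = 7601.0 km = 7.601×10⁶ m.
Vis-viva: v² = μ(2/r − 1/a) = 4.283×10¹³ × (4.900×10⁻⁷ − 1.316×10⁻⁷) = 1.535×10⁷ m²/s².
v = 3918 m/s = 3.918 km/s.

v ≈ 3.918 km/s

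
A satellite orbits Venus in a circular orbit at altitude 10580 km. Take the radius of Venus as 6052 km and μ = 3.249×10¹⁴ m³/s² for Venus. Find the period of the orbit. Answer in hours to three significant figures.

T ≈ 6.57 hours

r = 6052 + 10580 = 16632 km = 1.6632×10⁷ m.
Kepler's third law: T = 2π√(r³/μ) = 2π√((1.663×10⁷)³ / 3.249×10¹⁴).
r³/μ = 1.416×10⁷ s², so T = 2π × 3.763×10³ = 2.364×10⁴ s.
Converting: 2.364×10⁴ s ÷ 3600 = 6.568 hours.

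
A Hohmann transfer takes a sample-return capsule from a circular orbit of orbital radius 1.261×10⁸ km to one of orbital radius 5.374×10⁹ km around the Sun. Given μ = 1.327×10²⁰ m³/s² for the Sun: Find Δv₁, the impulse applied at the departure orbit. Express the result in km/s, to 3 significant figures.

Δv ≈ 12.9 km/s

r₁ = 1.261×10⁸ km = 1.261×10¹¹ m.
r₂ = 5.374×10⁹ km = 5.374×10¹² m.
Transfer ellipse a_t = (r₁ + r₂)/2 = 2.750×10¹² m.
At r₁: circular v_c1 = √(μ/r₁) = 32440 m/s; transfer-perihelion v_p = √[μ(2/r₁ − 1/a_t)] = 45350 m/s.
Δv₁ = v_p − v_c1 = 12910 m/s.
= 12.91 km/s.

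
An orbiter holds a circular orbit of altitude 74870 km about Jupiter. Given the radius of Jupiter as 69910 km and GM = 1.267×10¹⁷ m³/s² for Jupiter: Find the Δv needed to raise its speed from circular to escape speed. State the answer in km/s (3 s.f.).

Δv ≈ 12.3 km/s

r = 69910 + 74870 = 144780 km = 1.4478×10⁸ m.
Circular speed v_c = √(μ/r) = 29580 m/s.
Escape speed v_esc = √(2μ/r) = √2 × v_c = 41840 m/s.
Δv = v_esc − v_c = 12250 m/s = 12.25 km/s.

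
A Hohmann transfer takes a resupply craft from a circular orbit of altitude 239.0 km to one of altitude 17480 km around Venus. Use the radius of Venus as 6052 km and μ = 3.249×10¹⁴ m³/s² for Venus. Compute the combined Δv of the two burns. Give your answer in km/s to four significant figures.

r₁ = 6052 + 239.0 = 6291.0 km = 6.2910×10⁶ m.
r₂ = 6052 + 17480 = 23532 km = 2.3532×10⁷ m.
Transfer ellipse a_t = (r₁ + r₂)/2 = 1.491×10⁷ m.
At r₁: circular v_c1 = √(μ/r₁) = 7186 m/s; transfer-periapsis v_p = √[μ(2/r₁ − 1/a_t)] = 9028 m/s.
Δv₁ = v_p − v_c1 = 1841 m/s.
At r₂: circular v_c2 = √(μ/r₂) = 3716 m/s; transfer-apoapsis v_a = √[μ(2/r₂ − 1/a_t)] = 2413 m/s.
Δv₂ = v_c2 − v_a = 1302 m/s.
Total Δv = Δv₁ + Δv₂ = 3144 m/s = 3.144 km/s.

Δv_total ≈ 3.144 km/s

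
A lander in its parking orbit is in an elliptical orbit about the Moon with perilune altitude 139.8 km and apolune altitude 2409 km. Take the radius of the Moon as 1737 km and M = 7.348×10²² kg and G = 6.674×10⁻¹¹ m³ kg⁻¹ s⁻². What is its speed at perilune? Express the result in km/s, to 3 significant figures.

μ = GM = 6.674×10⁻¹¹ × 7.348×10²² = 4.904×10¹² m³/s².
r_p = 1737 + 139.8 = 1876.8 km = 1.8768×10⁶ m.
r_a = 1737 + 2409 = 4146.0 km = 4.1460×10⁶ m.
Semi-major axis a = (r_p + r_a)/2 = 3011.4 km = 3.011×10⁶ m.
Vis-viva: v² = μ(2/r − 1/a) = 4.904×10¹² × (1.066×10⁻⁶ − 3.321×10⁻⁷) = 3.597×10⁶ m²/s².
v = 1897 m/s = 1.897 km/s.

v ≈ 1.90 km/s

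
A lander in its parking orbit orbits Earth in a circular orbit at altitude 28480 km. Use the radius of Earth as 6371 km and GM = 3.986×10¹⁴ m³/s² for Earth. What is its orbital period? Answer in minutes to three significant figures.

T ≈ 1080 minutes

r = 6371 + 28480 = 34851 km = 3.4851×10⁷ m.
Kepler's third law: T = 2π√(r³/μ) = 2π√((3.485×10⁷)³ / 3.986×10¹⁴).
r³/μ = 1.062×10⁸ s², so T = 2π × 1.031×10⁴ = 6.475×10⁴ s.
Converting: 6.475×10⁴ s ÷ 60.00 = 1079 minutes.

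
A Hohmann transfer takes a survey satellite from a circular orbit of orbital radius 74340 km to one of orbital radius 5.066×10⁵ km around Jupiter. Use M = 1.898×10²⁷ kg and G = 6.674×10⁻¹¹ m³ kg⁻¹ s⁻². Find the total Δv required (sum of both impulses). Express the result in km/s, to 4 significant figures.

μ = GM = 6.674×10⁻¹¹ × 1.898×10²⁷ = 1.267×10¹⁷ m³/s².
r₁ = 74340 km = 7.434×10⁷ m.
r₂ = 5.066×10⁵ km = 5.066×10⁸ m.
Transfer ellipse a_t = (r₁ + r₂)/2 = 2.905×10⁸ m.
At r₁: circular v_c1 = √(μ/r₁) = 41280 m/s; transfer-perijove v_p = √[μ(2/r₁ − 1/a_t)] = 54510 m/s.
Δv₁ = v_p − v_c1 = 13240 m/s.
At r₂: circular v_c2 = √(μ/r₂) = 15810 m/s; transfer-apojove v_a = √[μ(2/r₂ − 1/a_t)] = 8000 m/s.
Δv₂ = v_c2 − v_a = 7813 m/s.
Total Δv = Δv₁ + Δv₂ = 21050 m/s = 21.05 km/s.

Δv_total ≈ 21.05 km/s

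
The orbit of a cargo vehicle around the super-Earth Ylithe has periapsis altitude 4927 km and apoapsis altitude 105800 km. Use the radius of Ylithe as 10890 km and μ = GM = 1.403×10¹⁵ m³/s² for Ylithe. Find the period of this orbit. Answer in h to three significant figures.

T ≈ 25.1 h

r_p = 10890 + 4927 = 15817 km = 1.5817×10⁷ m.
r_a = 10890 + 105800 = 116690 km = 1.1669×10⁸ m.
Semi-major axis a = (r_p + r_a)/2 = (15817 + 1.1669×10⁵)/2 = 66254 km = 6.625×10⁷ m.
By Kepler's third law T = 2π√(a³/μ) = 2π × 1.440×10⁴ = 9.046×10⁴ s.
= 25.13 h.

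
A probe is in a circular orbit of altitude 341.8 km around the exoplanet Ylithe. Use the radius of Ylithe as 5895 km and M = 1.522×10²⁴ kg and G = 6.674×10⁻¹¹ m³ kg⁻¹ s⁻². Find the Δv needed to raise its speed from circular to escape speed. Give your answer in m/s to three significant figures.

Δv ≈ 1670 m/s

μ = GM = 6.674×10⁻¹¹ × 1.522×10²⁴ = 1.016×10¹⁴ m³/s².
r = 5895 + 341.8 = 6236.8 km = 6.2368×10⁶ m.
Circular speed v_c = √(μ/r) = 4036 m/s.
Escape speed v_esc = √(2μ/r) = √2 × v_c = 5707 m/s.
Δv = v_esc − v_c = 1672 m/s.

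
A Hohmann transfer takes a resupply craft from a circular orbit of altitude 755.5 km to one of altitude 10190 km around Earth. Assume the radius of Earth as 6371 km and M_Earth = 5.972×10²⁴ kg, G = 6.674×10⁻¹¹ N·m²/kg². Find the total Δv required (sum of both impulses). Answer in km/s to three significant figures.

μ = GM = 6.674×10⁻¹¹ × 5.972×10²⁴ = 3.986×10¹⁴ m³/s².
r₁ = 6371 + 755.5 = 7126.5 km = 7.1265×10⁶ m.
r₂ = 6371 + 10190 = 16561 km = 1.6561×10⁷ m.
Transfer ellipse a_t = (r₁ + r₂)/2 = 1.184×10⁷ m.
At r₁: circular v_c1 = √(μ/r₁) = 7479 m/s; transfer-perigee v_p = √[μ(2/r₁ − 1/a_t)] = 8843 m/s.
Δv₁ = v_p − v_c1 = 1365 m/s.
At r₂: circular v_c2 = √(μ/r₂) = 4906 m/s; transfer-apogee v_a = √[μ(2/r₂ − 1/a_t)] = 3805 m/s.
Δv₂ = v_c2 − v_a = 1100 m/s.
Total Δv = Δv₁ + Δv₂ = 2465 m/s = 2.465 km/s.

Δv_total ≈ 2.47 km/s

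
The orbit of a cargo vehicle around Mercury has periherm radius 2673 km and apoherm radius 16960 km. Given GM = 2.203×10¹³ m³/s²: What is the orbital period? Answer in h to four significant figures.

T ≈ 11.44 h

Semi-major axis a = (r_p + r_a)/2 = (2673.0 + 16960)/2 = 9816.5 km = 9.816×10⁶ m.
By Kepler's third law T = 2π√(a³/μ) = 2π × 6.553×10³ = 4.117×10⁴ s.
= 11.44 h.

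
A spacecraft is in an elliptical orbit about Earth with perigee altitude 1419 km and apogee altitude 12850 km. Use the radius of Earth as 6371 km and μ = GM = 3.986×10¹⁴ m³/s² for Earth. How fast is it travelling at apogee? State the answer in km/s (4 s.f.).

v ≈ 3.459 km/s

r_p = 6371 + 1419 = 7790.0 km = 7.7900×10⁶ m.
r_a = 6371 + 12850 = 19221 km = 1.9221×10⁷ m.
Semi-major axis a = (r_p + r_a)/2 = 13506 km = 1.351×10⁷ m.
Vis-viva: v² = μ(2/r − 1/a) = 3.986×10¹⁴ × (1.041×10⁻⁷ − 7.404×10⁻⁸) = 1.196×10⁷ m²/s².
v = 3459 m/s = 3.459 km/s.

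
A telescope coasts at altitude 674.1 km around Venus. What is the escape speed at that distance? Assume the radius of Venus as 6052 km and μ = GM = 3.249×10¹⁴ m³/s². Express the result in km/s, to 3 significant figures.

v_esc ≈ 9.83 km/s

r = 6052 + 674.1 = 6726.1 km = 6.7261×10⁶ m.
Escape speed v_esc = √(2μ/r) = √(2 × 3.249×10¹⁴ / 6.726×10⁶) = √(9.661×10⁷) = 9829 m/s.
= 9.829 km/s.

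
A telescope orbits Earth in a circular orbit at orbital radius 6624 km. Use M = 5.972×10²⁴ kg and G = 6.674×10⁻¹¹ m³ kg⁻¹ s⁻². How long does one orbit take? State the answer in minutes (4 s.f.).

T ≈ 89.42 minutes

μ = GM = 6.674×10⁻¹¹ × 5.972×10²⁴ = 3.986×10¹⁴ m³/s².
r = 6624 km = 6.624×10⁶ m.
Kepler's third law: T = 2π√(r³/μ) = 2π√((6.624×10⁶)³ / 3.986×10¹⁴).
r³/μ = 7.292×10⁵ s², so T = 2π × 8.539×10² = 5.365×10³ s.
Converting: 5.365×10³ s ÷ 60.00 = 89.42 minutes.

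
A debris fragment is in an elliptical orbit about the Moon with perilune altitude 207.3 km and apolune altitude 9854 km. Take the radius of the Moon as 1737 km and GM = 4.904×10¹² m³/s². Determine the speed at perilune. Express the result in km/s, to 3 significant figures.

r_p = 1737 + 207.3 = 1944.3 km = 1.9443×10⁶ m.
r_a = 1737 + 9854 = 11591 km = 1.1591×10⁷ m.
Semi-major axis a = (r_p + r_a)/2 = 6767.6 km = 6.768×10⁶ m.
Vis-viva: v² = μ(2/r − 1/a) = 4.904×10¹² × (1.029×10⁻⁶ − 1.478×10⁻⁷) = 4.320×10⁶ m²/s².
v = 2078 m/s = 2.078 km/s.

v ≈ 2.08 km/s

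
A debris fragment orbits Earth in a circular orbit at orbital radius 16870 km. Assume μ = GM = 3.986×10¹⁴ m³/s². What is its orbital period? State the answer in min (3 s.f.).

T ≈ 363 min

r = 16870 km = 1.687×10⁷ m.
Kepler's third law: T = 2π√(r³/μ) = 2π√((1.687×10⁷)³ / 3.986×10¹⁴).
r³/μ = 1.205×10⁷ s², so T = 2π × 3.471×10³ = 2.181×10⁴ s.
Converting: 2.181×10⁴ s ÷ 60.00 = 363.4 min.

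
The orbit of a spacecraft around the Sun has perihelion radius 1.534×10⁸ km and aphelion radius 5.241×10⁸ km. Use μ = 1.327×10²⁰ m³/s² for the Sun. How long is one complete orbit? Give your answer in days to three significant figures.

Semi-major axis a = (r_p + r_a)/2 = (1.5340×10⁸ + 5.2410×10⁸)/2 = 3.3875×10⁸ km = 3.388×10¹¹ m.
By Kepler's third law T = 2π√(a³/μ) = 2π × 1.712×10⁷ = 1.075×10⁸ s.
= 1245 days.

T ≈ 1240 days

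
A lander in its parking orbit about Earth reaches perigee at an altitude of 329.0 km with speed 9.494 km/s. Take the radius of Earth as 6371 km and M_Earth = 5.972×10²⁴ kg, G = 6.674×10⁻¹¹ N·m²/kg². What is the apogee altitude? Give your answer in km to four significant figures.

apogee altitude ≈ 14570 km

μ = GM = 6.674×10⁻¹¹ × 5.972×10²⁴ = 3.986×10¹⁴ m³/s².
r_p = 6371 + 329.0 = 6700.0 km = 6.700×10⁶ m.
Specific energy ε = v²/2 − μ/r = -1.442×10⁷ J/kg, so a = −μ/(2ε) = 1.382×10⁷ m.
The apsides satisfy r_p + r_a = 2a, so the apogee radius is 2a − r_p = 2.094×10⁷ m = 20940 km.
Apogee altitude = 20940 − 6371 = 14569 km.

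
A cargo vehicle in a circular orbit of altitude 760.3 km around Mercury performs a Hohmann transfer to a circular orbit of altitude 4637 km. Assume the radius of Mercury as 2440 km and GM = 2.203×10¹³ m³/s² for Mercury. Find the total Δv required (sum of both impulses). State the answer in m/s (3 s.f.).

r₁ = 2440 + 760.3 = 3200.3 km = 3.2003×10⁶ m.
r₂ = 2440 + 4637 = 7077.0 km = 7.0770×10⁶ m.
Transfer ellipse a_t = (r₁ + r₂)/2 = 5.139×10⁶ m.
At r₁: circular v_c1 = √(μ/r₁) = 2624 m/s; transfer-periherm v_p = √[μ(2/r₁ − 1/a_t)] = 3079 m/s.
Δv₁ = v_p − v_c1 = 455.3 m/s.
At r₂: circular v_c2 = √(μ/r₂) = 1764 m/s; transfer-apoherm v_a = √[μ(2/r₂ − 1/a_t)] = 1392 m/s.
Δv₂ = v_c2 − v_a = 372.0 m/s.
Total Δv = Δv₁ + Δv₂ = 827.3 m/s.

Δv_total ≈ 827 m/s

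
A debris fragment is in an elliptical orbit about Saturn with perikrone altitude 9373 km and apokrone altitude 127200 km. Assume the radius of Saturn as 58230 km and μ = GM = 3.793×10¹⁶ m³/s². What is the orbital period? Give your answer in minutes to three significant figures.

r_p = 58230 + 9373 = 67603 km = 6.7603×10⁷ m.
r_a = 58230 + 127200 = 185430 km = 1.8543×10⁸ m.
Semi-major axis a = (r_p + r_a)/2 = (67603 + 1.8543×10⁵)/2 = 1.2652×10⁵ km = 1.265×10⁸ m.
By Kepler's third law T = 2π√(a³/μ) = 2π × 7.307×10³ = 4.591×10⁴ s.
= 765.2 minutes.

T ≈ 765 minutes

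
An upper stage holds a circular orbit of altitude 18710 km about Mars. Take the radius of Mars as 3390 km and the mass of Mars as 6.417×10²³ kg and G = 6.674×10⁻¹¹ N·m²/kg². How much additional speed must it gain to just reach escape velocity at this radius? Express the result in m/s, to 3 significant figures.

Δv ≈ 577 m/s

μ = GM = 6.674×10⁻¹¹ × 6.417×10²³ = 4.283×10¹³ m³/s².
r = 3390 + 18710 = 22100 km = 2.2100×10⁷ m.
Circular speed v_c = √(μ/r) = 1392 m/s.
Escape speed v_esc = √(2μ/r) = √2 × v_c = 1969 m/s.
Δv = v_esc − v_c = 576.6 m/s.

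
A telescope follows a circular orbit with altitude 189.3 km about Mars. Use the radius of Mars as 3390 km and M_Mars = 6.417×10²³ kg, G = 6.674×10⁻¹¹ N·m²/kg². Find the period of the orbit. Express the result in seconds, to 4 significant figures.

T ≈ 6502 seconds

μ = GM = 6.674×10⁻¹¹ × 6.417×10²³ = 4.283×10¹³ m³/s².
r = 3390 + 189.3 = 3579.3 km = 3.5793×10⁶ m.
Kepler's third law: T = 2π√(r³/μ) = 2π√((3.579×10⁶)³ / 4.283×10¹³).
r³/μ = 1.071×10⁶ s², so T = 2π × 1.035×10³ = 6.502×10³ s.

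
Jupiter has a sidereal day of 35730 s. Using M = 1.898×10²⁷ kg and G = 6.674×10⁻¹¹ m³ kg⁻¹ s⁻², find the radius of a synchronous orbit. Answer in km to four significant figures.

r_sync ≈ 1.600×10⁵ km

μ = GM = 6.674×10⁻¹¹ × 1.898×10²⁷ = 1.267×10¹⁷ m³/s².
A synchronous orbit has period T, so by Kepler's third law a = (μT²/4π²)^(1/3).
μT²/4π² = 1.267×10¹⁷ × (3.573×10⁴)² / 39.48 = 4.096×10²⁴ m³.
a = 1.600×10⁸ m = 1.6000×10⁵ km.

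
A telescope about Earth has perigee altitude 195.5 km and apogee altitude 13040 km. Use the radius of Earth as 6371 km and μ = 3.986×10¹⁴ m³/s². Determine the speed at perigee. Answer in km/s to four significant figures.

v ≈ 9.524 km/s

r_p = 6371 + 195.5 = 6566.5 km = 6.5665×10⁶ m.
r_a = 6371 + 13040 = 19411 km = 1.9411×10⁷ m.
Semi-major axis a = (r_p + r_a)/2 = 12989 km = 1.299×10⁷ m.
Vis-viva: v² = μ(2/r − 1/a) = 3.986×10¹⁴ × (3.046×10⁻⁷ − 7.699×10⁻⁸) = 9.072×10⁷ m²/s².
v = 9524 m/s = 9.524 km/s.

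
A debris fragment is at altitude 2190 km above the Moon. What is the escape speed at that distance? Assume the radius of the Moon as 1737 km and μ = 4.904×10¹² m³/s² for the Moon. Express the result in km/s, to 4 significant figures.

r = 1737 + 2190 = 3927.0 km = 3.9270×10⁶ m.
Escape speed v_esc = √(2μ/r) = √(2 × 4.904×10¹² / 3.927×10⁶) = √(2.498×10⁶) = 1580 m/s.
= 1.580 km/s.

v_esc ≈ 1.580 km/s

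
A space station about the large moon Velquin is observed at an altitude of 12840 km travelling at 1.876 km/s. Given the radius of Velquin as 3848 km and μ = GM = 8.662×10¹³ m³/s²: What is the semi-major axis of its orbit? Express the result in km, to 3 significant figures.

r = 3848 + 12840 = 16688 km = 1.669×10⁷ m.
Specific orbital energy ε = v²/2 − μ/r = (1876)²/2 − 8.662×10¹³/1.669×10⁷ = -3.431×10⁶ J/kg.
Since ε = −μ/(2a), a = −μ/(2ε) = 1.262×10⁷ m = 12624 km.

a ≈ 12600 km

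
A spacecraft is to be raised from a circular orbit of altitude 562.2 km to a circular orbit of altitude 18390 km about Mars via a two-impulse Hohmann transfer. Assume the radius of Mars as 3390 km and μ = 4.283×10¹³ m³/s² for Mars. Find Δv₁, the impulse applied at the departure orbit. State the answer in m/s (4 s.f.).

Δv ≈ 991.2 m/s

r₁ = 3390 + 562.2 = 3952.2 km = 3.9522×10⁶ m.
r₂ = 3390 + 18390 = 21780 km = 2.1780×10⁷ m.
Transfer ellipse a_t = (r₁ + r₂)/2 = 1.287×10⁷ m.
At r₁: circular v_c1 = √(μ/r₁) = 3292 m/s; transfer-periapsis v_p = √[μ(2/r₁ − 1/a_t)] = 4283 m/s.
Δv₁ = v_p − v_c1 = 991.2 m/s.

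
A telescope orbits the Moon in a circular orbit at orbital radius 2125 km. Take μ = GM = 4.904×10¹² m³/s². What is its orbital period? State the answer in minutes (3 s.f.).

T ≈ 146 minutes

r = 2125 km = 2.125×10⁶ m.
Kepler's third law: T = 2π√(r³/μ) = 2π√((2.125×10⁶)³ / 4.904×10¹²).
r³/μ = 1.957×10⁶ s², so T = 2π × 1.399×10³ = 8.789×10³ s.
Converting: 8.789×10³ s ÷ 60.00 = 146.5 minutes.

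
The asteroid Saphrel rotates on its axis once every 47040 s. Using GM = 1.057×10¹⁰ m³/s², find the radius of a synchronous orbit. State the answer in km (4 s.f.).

r_sync ≈ 839.9 km

A synchronous orbit has period T, so by Kepler's third law a = (μT²/4π²)^(1/3).
μT²/4π² = 1.057×10¹⁰ × (4.704×10⁴)² / 39.48 = 5.924×10¹⁷ m³.
a = 8.399×10⁵ m = 839.88 km.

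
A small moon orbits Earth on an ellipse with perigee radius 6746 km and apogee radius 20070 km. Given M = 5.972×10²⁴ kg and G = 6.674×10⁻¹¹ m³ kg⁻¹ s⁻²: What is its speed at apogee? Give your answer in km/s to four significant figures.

μ = GM = 6.674×10⁻¹¹ × 5.972×10²⁴ = 3.986×10¹⁴ m³/s².
Semi-major axis a = (r_p + r_a)/2 = 13408 km = 1.341×10⁷ m.
Vis-viva: v² = μ(2/r − 1/a) = 3.986×10¹⁴ × (9.965×10⁻⁸ − 7.458×10⁻⁸) = 9.992×10⁶ m²/s².
v = 3161 m/s = 3.161 km/s.

v ≈ 3.161 km/s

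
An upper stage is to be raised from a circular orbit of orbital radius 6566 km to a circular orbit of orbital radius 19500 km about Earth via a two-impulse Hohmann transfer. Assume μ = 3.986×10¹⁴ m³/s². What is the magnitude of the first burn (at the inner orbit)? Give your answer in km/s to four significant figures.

Δv ≈ 1.739 km/s

r₁ = 6566 km = 6.566×10⁶ m.
r₂ = 19500 km = 1.950×10⁷ m.
Transfer ellipse a_t = (r₁ + r₂)/2 = 1.303×10⁷ m.
At r₁: circular v_c1 = √(μ/r₁) = 7791 m/s; transfer-perigee v_p = √[μ(2/r₁ − 1/a_t)] = 9530 m/s.
Δv₁ = v_p − v_c1 = 1739 m/s.
= 1.739 km/s.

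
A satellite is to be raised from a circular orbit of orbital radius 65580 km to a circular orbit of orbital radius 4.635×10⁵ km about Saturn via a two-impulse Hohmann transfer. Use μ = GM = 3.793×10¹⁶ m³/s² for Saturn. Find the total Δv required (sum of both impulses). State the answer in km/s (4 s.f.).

r₁ = 65580 km = 6.558×10⁷ m.
r₂ = 4.635×10⁵ km = 4.635×10⁸ m.
Transfer ellipse a_t = (r₁ + r₂)/2 = 2.645×10⁸ m.
At r₁: circular v_c1 = √(μ/r₁) = 24050 m/s; transfer-perikrone v_p = √[μ(2/r₁ − 1/a_t)] = 31830 m/s.
Δv₁ = v_p − v_c1 = 7784 m/s.
At r₂: circular v_c2 = √(μ/r₂) = 9046 m/s; transfer-apokrone v_a = √[μ(2/r₂ − 1/a_t)] = 4504 m/s.
Δv₂ = v_c2 − v_a = 4542 m/s.
Total Δv = Δv₁ + Δv₂ = 12330 m/s = 12.33 km/s.

Δv_total ≈ 12.33 km/s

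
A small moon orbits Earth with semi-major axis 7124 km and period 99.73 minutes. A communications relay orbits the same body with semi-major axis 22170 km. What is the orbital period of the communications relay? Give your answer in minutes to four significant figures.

Kepler's third law: T² ∝ a³, so T₂ = T₁ (a₂/a₁)^(3/2).
a₂/a₁ = 3.112, (a₂/a₁)^(3/2) = 5.490.
T₂ = 99.73 × 5.490 = 547.5 minutes.

T₂ ≈ 547.5 minutes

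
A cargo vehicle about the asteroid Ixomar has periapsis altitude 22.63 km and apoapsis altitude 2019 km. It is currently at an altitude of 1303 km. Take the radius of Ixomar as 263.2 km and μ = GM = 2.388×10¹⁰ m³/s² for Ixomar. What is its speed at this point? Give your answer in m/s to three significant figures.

r_p = 263.2 + 22.63 = 285.83 km = 2.8583×10⁵ m.
r_a = 263.2 + 2019 = 2282.2 km = 2.2822×10⁶ m.
r = 263.2 + 1303 = 1566.2 km = 1.566×10⁶ m.
Semi-major axis a = (r_p + r_a)/2 = 1284.0 km = 1.284×10⁶ m.
Vis-viva: v² = μ(2/r − 1/a) = 2.388×10¹⁰ × (1.277×10⁻⁶ − 7.788×10⁻⁷) = 1.190×10⁴ m²/s².
v = 109.1 m/s.

v ≈ 109 m/s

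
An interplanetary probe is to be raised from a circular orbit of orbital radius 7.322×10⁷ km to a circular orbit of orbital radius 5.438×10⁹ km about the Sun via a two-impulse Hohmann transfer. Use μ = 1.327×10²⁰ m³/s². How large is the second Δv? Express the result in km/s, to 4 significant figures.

Δv ≈ 4.135 km/s

r₁ = 7.322×10⁷ km = 7.322×10¹⁰ m.
r₂ = 5.438×10⁹ km = 5.438×10¹² m.
Transfer ellipse a_t = (r₁ + r₂)/2 = 2.756×10¹² m.
At r₁: circular v_c1 = √(μ/r₁) = 42570 m/s; transfer-perihelion v_p = √[μ(2/r₁ − 1/a_t)] = 59800 m/s.
At r₂: circular v_c2 = √(μ/r₂) = 4940 m/s; transfer-aphelion v_a = √[μ(2/r₂ − 1/a_t)] = 805.2 m/s.
Δv₂ = v_c2 − v_a = 4135 m/s.
= 4.135 km/s.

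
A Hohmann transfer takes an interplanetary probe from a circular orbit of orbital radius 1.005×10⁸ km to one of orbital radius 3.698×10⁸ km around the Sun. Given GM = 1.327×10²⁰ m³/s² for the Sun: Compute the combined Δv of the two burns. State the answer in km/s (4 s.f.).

Δv_total ≈ 15.79 km/s

r₁ = 1.005×10⁸ km = 1.005×10¹¹ m.
r₂ = 3.698×10⁸ km = 3.698×10¹¹ m.
Transfer ellipse a_t = (r₁ + r₂)/2 = 2.352×10¹¹ m.
At r₁: circular v_c1 = √(μ/r₁) = 36340 m/s; transfer-perihelion v_p = √[μ(2/r₁ − 1/a_t)] = 45570 m/s.
Δv₁ = v_p − v_c1 = 9231 m/s.
At r₂: circular v_c2 = √(μ/r₂) = 18940 m/s; transfer-aphelion v_a = √[μ(2/r₂ − 1/a_t)] = 12380 m/s.
Δv₂ = v_c2 − v_a = 6559 m/s.
Total Δv = Δv₁ + Δv₂ = 15790 m/s = 15.79 km/s.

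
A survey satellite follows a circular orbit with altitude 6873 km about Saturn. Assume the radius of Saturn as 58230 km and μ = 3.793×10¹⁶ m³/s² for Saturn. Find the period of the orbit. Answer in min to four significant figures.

T ≈ 282.4 min

r = 58230 + 6873 = 65103 km = 6.5103×10⁷ m.
Kepler's third law: T = 2π√(r³/μ) = 2π√((6.510×10⁷)³ / 3.793×10¹⁶).
r³/μ = 7.275×10⁶ s², so T = 2π × 2.697×10³ = 1.695×10⁴ s.
Converting: 1.695×10⁴ s ÷ 60.00 = 282.4 min.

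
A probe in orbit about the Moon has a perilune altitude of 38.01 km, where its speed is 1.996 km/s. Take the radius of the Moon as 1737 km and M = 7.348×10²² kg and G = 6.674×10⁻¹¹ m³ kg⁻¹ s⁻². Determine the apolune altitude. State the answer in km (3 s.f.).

apolune altitude ≈ 2850 km

μ = GM = 6.674×10⁻¹¹ × 7.348×10²² = 4.904×10¹² m³/s².
r_p = 1737 + 38.01 = 1775.0 km = 1.775×10⁶ m.
Specific energy ε = v²/2 − μ/r = -7.708×10⁵ J/kg, so a = −μ/(2ε) = 3.181×10⁶ m.
The apsides satisfy r_p + r_a = 2a, so the apolune radius is 2a − r_p = 4.587×10⁶ m = 4587.1 km.
Apolune altitude = 4587.1 − 1737 = 2850.1 km.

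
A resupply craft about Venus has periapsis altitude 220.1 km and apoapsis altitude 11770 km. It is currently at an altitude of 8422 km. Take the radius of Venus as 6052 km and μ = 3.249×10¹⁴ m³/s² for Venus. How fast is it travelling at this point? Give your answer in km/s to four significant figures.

r_p = 6052 + 220.1 = 6272.1 km = 6.2721×10⁶ m.
r_a = 6052 + 11770 = 17822 km = 1.7822×10⁷ m.
r = 6052 + 8422 = 14474 km = 1.447×10⁷ m.
Semi-major axis a = (r_p + r_a)/2 = 12047 km = 1.205×10⁷ m.
Vis-viva: v² = μ(2/r − 1/a) = 3.249×10¹⁴ × (1.382×10⁻⁷ − 8.301×10⁻⁸) = 1.793×10⁷ m²/s².
v = 4234 m/s = 4.234 km/s.

v ≈ 4.234 km/s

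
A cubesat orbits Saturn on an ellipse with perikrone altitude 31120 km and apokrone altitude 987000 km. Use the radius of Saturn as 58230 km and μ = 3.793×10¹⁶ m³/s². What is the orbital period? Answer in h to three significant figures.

r_p = 58230 + 31120 = 89350 km = 8.9350×10⁷ m.
r_a = 58230 + 987000 = 1045200 km = 1.0452×10⁹ m.
Semi-major axis a = (r_p + r_a)/2 = (89350 + 1.0452×10⁶)/2 = 5.6729×10⁵ km = 5.673×10⁸ m.
By Kepler's third law T = 2π√(a³/μ) = 2π × 6.938×10⁴ = 4.359×10⁵ s.
= 121.1 h.

T ≈ 121 h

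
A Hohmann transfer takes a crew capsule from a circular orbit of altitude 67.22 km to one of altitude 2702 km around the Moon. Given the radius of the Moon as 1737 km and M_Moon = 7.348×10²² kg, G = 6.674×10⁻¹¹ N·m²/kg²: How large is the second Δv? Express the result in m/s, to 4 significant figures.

μ = GM = 6.674×10⁻¹¹ × 7.348×10²² = 4.904×10¹² m³/s².
r₁ = 1737 + 67.22 = 1804.2 km = 1.8042×10⁶ m.
r₂ = 1737 + 2702 = 4439.0 km = 4.4390×10⁶ m.
Transfer ellipse a_t = (r₁ + r₂)/2 = 3.122×10⁶ m.
At r₁: circular v_c1 = √(μ/r₁) = 1649 m/s; transfer-perilune v_p = √[μ(2/r₁ − 1/a_t)] = 1966 m/s.
At r₂: circular v_c2 = √(μ/r₂) = 1051 m/s; transfer-apolune v_a = √[μ(2/r₂ − 1/a_t)] = 799.1 m/s.
Δv₂ = v_c2 − v_a = 252.0 m/s.

Δv ≈ 252.0 m/s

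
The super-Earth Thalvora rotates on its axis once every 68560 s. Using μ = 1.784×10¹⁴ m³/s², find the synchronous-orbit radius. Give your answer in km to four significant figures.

r_sync ≈ 27690 km

A synchronous orbit has period T, so by Kepler's third law a = (μT²/4π²)^(1/3).
μT²/4π² = 1.784×10¹⁴ × (6.856×10⁴)² / 39.48 = 2.124×10²² m³.
a = 2.769×10⁷ m = 27694 km.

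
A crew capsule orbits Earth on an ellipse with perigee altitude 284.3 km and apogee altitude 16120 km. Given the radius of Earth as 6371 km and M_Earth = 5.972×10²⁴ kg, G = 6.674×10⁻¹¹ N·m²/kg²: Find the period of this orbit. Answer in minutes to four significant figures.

μ = GM = 6.674×10⁻¹¹ × 5.972×10²⁴ = 3.986×10¹⁴ m³/s².
r_p = 6371 + 284.3 = 6655.3 km = 6.6553×10⁶ m.
r_a = 6371 + 16120 = 22491 km = 2.2491×10⁷ m.
Semi-major axis a = (r_p + r_a)/2 = (6655.3 + 22491)/2 = 14573 km = 1.457×10⁷ m.
By Kepler's third law T = 2π√(a³/μ) = 2π × 2.787×10³ = 1.751×10⁴ s.
= 291.8 minutes.

T ≈ 291.8 minutes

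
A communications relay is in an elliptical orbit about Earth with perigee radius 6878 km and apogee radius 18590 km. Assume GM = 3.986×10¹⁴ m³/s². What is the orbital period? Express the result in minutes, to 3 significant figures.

T ≈ 238 minutes

Semi-major axis a = (r_p + r_a)/2 = (6878.0 + 18590)/2 = 12734 km = 1.273×10⁷ m.
By Kepler's third law T = 2π√(a³/μ) = 2π × 2.276×10³ = 1.430×10⁴ s.
= 238.3 minutes.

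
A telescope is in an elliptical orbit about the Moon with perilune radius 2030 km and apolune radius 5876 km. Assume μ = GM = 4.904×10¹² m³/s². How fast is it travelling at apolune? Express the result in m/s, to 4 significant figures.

v ≈ 654.7 m/s

Semi-major axis a = (r_p + r_a)/2 = 3953.0 km = 3.953×10⁶ m.
Vis-viva: v² = μ(2/r − 1/a) = 4.904×10¹² × (3.404×10⁻⁷ − 2.530×10⁻⁷) = 4.286×10⁵ m²/s².
v = 654.7 m/s.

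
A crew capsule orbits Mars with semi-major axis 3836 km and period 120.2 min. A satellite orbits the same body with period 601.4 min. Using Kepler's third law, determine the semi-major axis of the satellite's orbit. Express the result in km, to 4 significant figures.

a₂ ≈ 11220 km

Kepler's third law: a³ ∝ T², so a₂ = a₁ (T₂/T₁)^(2/3).
T₂/T₁ = 5.003, (T₂/T₁)^(2/3) = 2.925.
a₂ = 3836 × 2.925 = 11220 km.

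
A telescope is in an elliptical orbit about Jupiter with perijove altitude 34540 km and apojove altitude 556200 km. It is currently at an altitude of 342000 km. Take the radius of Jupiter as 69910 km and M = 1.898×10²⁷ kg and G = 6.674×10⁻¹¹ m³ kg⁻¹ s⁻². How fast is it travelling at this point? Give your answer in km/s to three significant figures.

v ≈ 16.4 km/s

μ = GM = 6.674×10⁻¹¹ × 1.898×10²⁷ = 1.267×10¹⁷ m³/s².
r_p = 69910 + 34540 = 104450 km = 1.0445×10⁸ m.
r_a = 69910 + 556200 = 626110 km = 6.2611×10⁸ m.
r = 69910 + 342000 = 4.1191×10⁵ km = 4.119×10⁸ m.
Semi-major axis a = (r_p + r_a)/2 = 3.6528×10⁵ km = 3.653×10⁸ m.
Vis-viva: v² = μ(2/r − 1/a) = 1.267×10¹⁷ × (4.855×10⁻⁹ − 2.738×10⁻⁹) = 2.683×10⁸ m²/s².
v = 16380 m/s = 16.38 km/s.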